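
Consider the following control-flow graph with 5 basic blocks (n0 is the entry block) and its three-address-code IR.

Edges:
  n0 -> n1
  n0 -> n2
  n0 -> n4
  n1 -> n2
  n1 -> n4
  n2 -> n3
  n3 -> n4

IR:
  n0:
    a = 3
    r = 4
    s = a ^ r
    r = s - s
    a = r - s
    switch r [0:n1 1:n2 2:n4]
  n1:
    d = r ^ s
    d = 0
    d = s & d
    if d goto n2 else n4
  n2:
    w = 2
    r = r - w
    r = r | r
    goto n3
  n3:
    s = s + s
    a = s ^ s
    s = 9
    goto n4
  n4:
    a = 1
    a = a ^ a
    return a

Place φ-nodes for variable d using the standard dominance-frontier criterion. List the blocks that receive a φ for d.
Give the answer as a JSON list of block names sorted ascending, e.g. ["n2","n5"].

Answer: ["n2", "n4"]

Analysis:
idom tree: n1←n0 n2←n0 n3←n2 n4←n0
Dom at joins:
  n2: preds {n0,n1}: {n0} ∩ {n0,n1} = {n0}; idom=n0
  n4: preds {n0,n1,n3}: {n0} ∩ {n0,n1} ∩ {n0,n2,n3} = {n0}; idom=n0

Frontier:
  join n2 pred n0: · stop@n0
  join n2 pred n1: n1 stop@n0
  join n4 pred n0: · stop@n0
  join n4 pred n1: n1 stop@n0
  join n4 pred n3: n3→n2 stop@n0
  DF(n0)=∅
  DF(n1)={n2,n4}
  DF(n2)={n4}
  DF(n3)={n4}
  DF(n4)=∅

φ for d: defs {n1}
  DF⁺ = {n2,n4}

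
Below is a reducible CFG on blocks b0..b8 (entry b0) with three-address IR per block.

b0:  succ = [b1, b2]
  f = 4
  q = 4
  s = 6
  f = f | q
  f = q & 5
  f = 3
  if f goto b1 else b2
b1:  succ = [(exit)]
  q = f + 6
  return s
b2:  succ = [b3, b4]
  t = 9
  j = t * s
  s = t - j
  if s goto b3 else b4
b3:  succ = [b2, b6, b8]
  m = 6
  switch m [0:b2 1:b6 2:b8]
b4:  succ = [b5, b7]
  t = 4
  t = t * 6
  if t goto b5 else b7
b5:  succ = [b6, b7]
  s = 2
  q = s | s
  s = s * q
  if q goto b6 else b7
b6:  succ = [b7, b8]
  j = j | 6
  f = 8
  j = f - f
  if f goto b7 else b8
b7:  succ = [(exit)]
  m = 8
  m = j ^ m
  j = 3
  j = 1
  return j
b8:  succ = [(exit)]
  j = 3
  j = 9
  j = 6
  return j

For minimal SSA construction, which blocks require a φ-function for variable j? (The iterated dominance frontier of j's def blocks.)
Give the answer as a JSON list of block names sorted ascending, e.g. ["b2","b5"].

Answer: ["b2", "b7", "b8"]

Working:
idom tree: b1←b0 b2←b0 b3←b2 b4←b2 b5←b4 b6←b2 b7←b2 b8←b2
Join-block Dom:
  b2: preds {b0,b3}: {b0} ∩ {b0,b2,b3} = {b0}; idom=b0
  b6: preds {b3,b5}: {b0,b2,b3} ∩ {b0,b2,b4,b5} = {b0,b2}; idom=b2
  b7: preds {b4,b5,b6}: {b0,b2,b4} ∩ {b0,b2,b4,b5} ∩ {b0,b2,b6} = {b0,b2}; idom=b2
  b8: preds {b3,b6}: {b0,b2,b3} ∩ {b0,b2,b6} = {b0,b2}; idom=b2

Frontier:
  join b2 pred b0: · stop@b0
  join b2 pred b3: b3→b2 stop@b0
  join b6 pred b3: b3 stop@b2
  join b6 pred b5: b5→b4 stop@b2
  join b7 pred b4: b4 stop@b2
  join b7 pred b5: b5→b4 stop@b2
  join b7 pred b6: b6 stop@b2
  join b8 pred b3: b3 stop@b2
  join b8 pred b6: b6 stop@b2
  b0: DF=∅
  b1: DF=∅
  b2: DF={b2}
  b3: DF={b2,b6,b8}
  b4: DF={b6,b7}
  b5: DF={b6,b7}
  b6: DF={b7,b8}
  b7: DF=∅
  b8: DF=∅

φ for j: defs {b2,b6,b7,b8}
  DF⁺ = {b2,b7,b8}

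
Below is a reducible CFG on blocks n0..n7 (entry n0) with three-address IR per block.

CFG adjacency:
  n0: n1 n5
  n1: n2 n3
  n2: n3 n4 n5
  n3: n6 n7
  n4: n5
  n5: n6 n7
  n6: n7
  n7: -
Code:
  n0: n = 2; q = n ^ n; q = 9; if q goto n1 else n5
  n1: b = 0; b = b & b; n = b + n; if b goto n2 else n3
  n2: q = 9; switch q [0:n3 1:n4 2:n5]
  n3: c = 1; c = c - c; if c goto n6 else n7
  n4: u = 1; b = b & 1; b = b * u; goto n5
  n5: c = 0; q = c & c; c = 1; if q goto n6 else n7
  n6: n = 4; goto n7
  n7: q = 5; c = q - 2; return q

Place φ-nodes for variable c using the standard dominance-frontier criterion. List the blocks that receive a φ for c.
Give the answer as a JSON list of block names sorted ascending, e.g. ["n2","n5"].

Answer: ["n6", "n7"]

Working:
idom tree: n1←n0 n2←n1 n3←n1 n4←n2 n5←n0 n6←n0 n7←n0
Dom at joins:
  n3: preds {n1,n2}: {n0,n1} ∩ {n0,n1,n2} = {n0,n1}; idom=n1
  n5: preds {n0,n2,n4}: {n0} ∩ {n0,n1,n2} ∩ {n0,n1,n2,n4} = {n0}; idom=n0
  n6: preds {n3,n5}: {n0,n1,n3} ∩ {n0,n5} = {n0}; idom=n0
  n7: preds {n3,n5,n6}: {n0,n1,n3} ∩ {n0,n5} ∩ {n0,n6} = {n0}; idom=n0

DF derivation:
  n3←n1: walk · to n1
  n3←n2: walk n2 to n1
  n5←n0: walk · to n0
  n5←n2: walk n2→n1 to n0
  n5←n4: walk n4→n2→n1 to n0
  n6←n3: walk n3→n1 to n0
  n6←n5: walk n5 to n0
  n7←n3: walk n3→n1 to n0
  n7←n5: walk n5 to n0
  n7←n6: walk n6 to n0
  n0: DF=∅
  n1: DF={n5,n6,n7}
  n2: DF={n3,n5}
  n3: DF={n6,n7}
  n4: DF={n5}
  n5: DF={n6,n7}
  n6: DF={n7}
  n7: DF=∅

φ for c: defs {n3,n5,n7}
  DF⁺ = {n6,n7}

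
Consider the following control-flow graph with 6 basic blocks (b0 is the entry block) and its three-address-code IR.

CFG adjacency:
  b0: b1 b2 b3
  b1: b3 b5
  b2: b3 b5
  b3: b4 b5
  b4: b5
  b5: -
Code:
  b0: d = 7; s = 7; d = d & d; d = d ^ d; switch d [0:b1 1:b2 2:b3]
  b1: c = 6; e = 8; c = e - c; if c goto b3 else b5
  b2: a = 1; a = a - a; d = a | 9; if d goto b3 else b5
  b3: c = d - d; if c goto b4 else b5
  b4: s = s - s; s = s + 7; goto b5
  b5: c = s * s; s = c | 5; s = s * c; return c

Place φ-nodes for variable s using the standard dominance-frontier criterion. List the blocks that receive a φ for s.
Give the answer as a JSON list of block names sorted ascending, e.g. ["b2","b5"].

idom tree: b1←b0 b2←b0 b3←b0 b4←b3 b5←b0
Dom at joins:
  b3: preds {b0,b1,b2}: {b0} ∩ {b0,b1} ∩ {b0,b2} = {b0}; idom=b0
  b5: preds {b1,b2,b3,b4}: {b0,b1} ∩ {b0,b2} ∩ {b0,b3} ∩ {b0,b3,b4} = {b0}; idom=b0

Frontier:
  join b3 pred b0: · stop@b0
  join b3 pred b1: b1 stop@b0
  join b3 pred b2: b2 stop@b0
  join b5 pred b1: b1 stop@b0
  join b5 pred b2: b2 stop@b0
  join b5 pred b3: b3 stop@b0
  join b5 pred b4: b4→b3 stop@b0
  b0 → ∅
  b1 → {b3,b5}
  b2 → {b3,b5}
  b3 → {b5}
  b4 → {b5}
  b5 → ∅

φ for s: defs {b0,b4,b5}
  DF⁺ = {b5}

Answer: ["b5"]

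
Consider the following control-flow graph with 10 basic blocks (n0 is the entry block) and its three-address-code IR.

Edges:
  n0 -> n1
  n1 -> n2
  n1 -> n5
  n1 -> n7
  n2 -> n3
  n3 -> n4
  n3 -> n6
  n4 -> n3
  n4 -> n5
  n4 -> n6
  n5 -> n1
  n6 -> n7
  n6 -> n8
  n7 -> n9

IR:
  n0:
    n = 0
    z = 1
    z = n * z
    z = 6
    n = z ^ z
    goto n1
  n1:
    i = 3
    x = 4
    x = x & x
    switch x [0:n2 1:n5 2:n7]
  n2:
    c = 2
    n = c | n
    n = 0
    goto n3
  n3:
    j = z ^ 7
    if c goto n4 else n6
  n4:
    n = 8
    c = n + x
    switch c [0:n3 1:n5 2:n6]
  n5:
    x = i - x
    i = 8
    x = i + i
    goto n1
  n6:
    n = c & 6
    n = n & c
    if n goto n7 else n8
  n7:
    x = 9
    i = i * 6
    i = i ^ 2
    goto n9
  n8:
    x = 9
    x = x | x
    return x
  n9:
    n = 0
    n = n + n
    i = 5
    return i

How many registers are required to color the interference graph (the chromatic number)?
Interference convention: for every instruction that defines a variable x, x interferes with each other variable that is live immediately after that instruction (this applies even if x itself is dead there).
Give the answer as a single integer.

Answer: 5

Analysis:
def/use:
  n0 def {n,z} use ∅
  n1 def {i,x} use ∅
  n2 def {c,n} use {n}
  n3 def {j} use {c,z}
  n4 def {c,n} use {x}
  n5 def {i,x} use {i,x}
  n6 def {n} use {c}
  n7 def {i,x} use {i}
  n8 def {x} use ∅
  n9 def {i,n} use ∅

Liveness:
  n0 li=∅ lo={n,z}
  n1 li={n,z} lo={i,n,x,z}
  n2 li={i,n,x,z} lo={c,i,x,z}
  n3 li={c,i,x,z} lo={c,i,x,z}
  n4 li={i,x,z} lo={c,i,n,x,z}
  n5 li={i,n,x,z} lo={n,z}
  n6 li={c,i} lo={i}
  n7 li={i} lo=∅
  n8 li=∅ lo=∅
  n9 li=∅ lo=∅

Interference:
  c: {i,j,n,x,z}
  i: {c,j,n,x,z}
  j: {c,i,x,z}
  n: {c,i,x,z}
  x: {c,i,j,n,z}
  z: {c,i,j,n,x}

Registers:
  {c,i,j,x,z} pairwise interfere (5-clique) ⇒ χ ≥ 5
  assign c→c0 i→c1 j→c4 n→c4 x→c2 z→c3 — no edge inside a register ⇒ χ ≤ 5
  χ = 5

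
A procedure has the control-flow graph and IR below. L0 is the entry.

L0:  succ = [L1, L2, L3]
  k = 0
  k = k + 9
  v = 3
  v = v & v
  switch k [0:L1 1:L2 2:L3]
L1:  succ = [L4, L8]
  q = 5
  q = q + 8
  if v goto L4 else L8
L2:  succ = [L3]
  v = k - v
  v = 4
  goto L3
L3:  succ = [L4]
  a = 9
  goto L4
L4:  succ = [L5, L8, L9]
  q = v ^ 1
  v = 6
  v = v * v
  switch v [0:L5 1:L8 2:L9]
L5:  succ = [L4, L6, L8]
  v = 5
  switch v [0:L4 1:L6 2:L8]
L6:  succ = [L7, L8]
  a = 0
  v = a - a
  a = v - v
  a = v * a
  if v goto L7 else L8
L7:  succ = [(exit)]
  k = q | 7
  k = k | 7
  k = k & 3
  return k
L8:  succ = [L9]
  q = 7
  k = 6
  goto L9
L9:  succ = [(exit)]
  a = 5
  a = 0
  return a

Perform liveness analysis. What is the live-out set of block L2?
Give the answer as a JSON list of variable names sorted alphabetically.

def/use:
  L0: def={k,v} ue=∅
  L1: def={q} ue={v}
  L2: def={v} ue={k,v}
  L3: def={a} ue=∅
  L4: def={q,v} ue={v}
  L5: def={v} ue=∅
  L6: def={a,v} ue=∅
  L7: def={k} ue={q}
  L8: def={k,q} ue=∅
  L9: def={a} ue=∅

Liveness:
  L0 li=∅ lo={k,v}
  L1 li={v} lo={v}
  L2 li={k,v} lo={v}
  L3 li={v} lo={v}
  L4 li={v} lo={q}
  L5 li={q} lo={q,v}
  L6 li={q} lo={q}
  L7 li={q} lo=∅
  L8 li=∅ lo=∅
  L9 li=∅ lo=∅

live-out(L2) = ["v"]

Answer: ["v"]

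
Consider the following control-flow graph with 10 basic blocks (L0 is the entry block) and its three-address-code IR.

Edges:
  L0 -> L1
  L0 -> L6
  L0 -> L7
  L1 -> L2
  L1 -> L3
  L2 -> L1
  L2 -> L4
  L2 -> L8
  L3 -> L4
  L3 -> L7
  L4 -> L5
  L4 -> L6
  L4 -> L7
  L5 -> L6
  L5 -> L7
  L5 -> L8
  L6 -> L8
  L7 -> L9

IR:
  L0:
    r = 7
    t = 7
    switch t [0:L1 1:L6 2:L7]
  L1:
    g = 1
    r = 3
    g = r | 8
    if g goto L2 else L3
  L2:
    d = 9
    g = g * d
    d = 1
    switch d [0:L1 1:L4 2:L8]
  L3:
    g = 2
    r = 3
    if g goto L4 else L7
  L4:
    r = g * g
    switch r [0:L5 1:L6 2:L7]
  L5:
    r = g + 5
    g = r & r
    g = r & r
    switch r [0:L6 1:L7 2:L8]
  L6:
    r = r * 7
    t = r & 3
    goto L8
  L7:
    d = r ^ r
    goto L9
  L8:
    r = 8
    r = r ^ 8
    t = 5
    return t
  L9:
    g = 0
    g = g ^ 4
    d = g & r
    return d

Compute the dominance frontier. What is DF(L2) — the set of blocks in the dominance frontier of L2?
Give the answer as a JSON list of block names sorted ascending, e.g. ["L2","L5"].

idom tree: L1←L0 L2←L1 L3←L1 L4←L1 L5←L4 L6←L0 L7←L0 L8←L0 L9←L7
Dom∩ at merges:
  L1: preds {L0,L2}: {L0} ∩ {L0,L1,L2} = {L0}; idom=L0
  L4: preds {L2,L3}: {L0,L1,L2} ∩ {L0,L1,L3} = {L0,L1}; idom=L1
  L6: preds {L0,L4,L5}: {L0} ∩ {L0,L1,L4} ∩ {L0,L1,L4,L5} = {L0}; idom=L0
  L7: preds {L0,L3,L4,L5}: {L0} ∩ {L0,L1,L3} ∩ {L0,L1,L4} ∩ {L0,L1,L4,L5} = {L0}; idom=L0
  L8: preds {L2,L5,L6}: {L0,L1,L2} ∩ {L0,L1,L4,L5} ∩ {L0,L6} = {L0}; idom=L0

DF walk-up:
  join L1 pred L0: · stop@L0
  join L1 pred L2: L2→L1 stop@L0
  join L4 pred L2: L2 stop@L1
  join L4 pred L3: L3 stop@L1
  join L6 pred L0: · stop@L0
  join L6 pred L4: L4→L1 stop@L0
  join L6 pred L5: L5→L4→L1 stop@L0
  join L7 pred L0: · stop@L0
  join L7 pred L3: L3→L1 stop@L0
  join L7 pred L4: L4→L1 stop@L0
  join L7 pred L5: L5→L4→L1 stop@L0
  join L8 pred L2: L2→L1 stop@L0
  join L8 pred L5: L5→L4→L1 stop@L0
  join L8 pred L6: L6 stop@L0
  L0 → ∅
  L1 → {L1,L6,L7,L8}
  L2 → {L1,L4,L8}
  L3 → {L4,L7}
  L4 → {L6,L7,L8}
  L5 → {L6,L7,L8}
  L6 → {L8}
  L7 → ∅
  L8 → ∅
  L9 → ∅

DF(L2) = ["L1", "L4", "L8"]

Answer: ["L1", "L4", "L8"]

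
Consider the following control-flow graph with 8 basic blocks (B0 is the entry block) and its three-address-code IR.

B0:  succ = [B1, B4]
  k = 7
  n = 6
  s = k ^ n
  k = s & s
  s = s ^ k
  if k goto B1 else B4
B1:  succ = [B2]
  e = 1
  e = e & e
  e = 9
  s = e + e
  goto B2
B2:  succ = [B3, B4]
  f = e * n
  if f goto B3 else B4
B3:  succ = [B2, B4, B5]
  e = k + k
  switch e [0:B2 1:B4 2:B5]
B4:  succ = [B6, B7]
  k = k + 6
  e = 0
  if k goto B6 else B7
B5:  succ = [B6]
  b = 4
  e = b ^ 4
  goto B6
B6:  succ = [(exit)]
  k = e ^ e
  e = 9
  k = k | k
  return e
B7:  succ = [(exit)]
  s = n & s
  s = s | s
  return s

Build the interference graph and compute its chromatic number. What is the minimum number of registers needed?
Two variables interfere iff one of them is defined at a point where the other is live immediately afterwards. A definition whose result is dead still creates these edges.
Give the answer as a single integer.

Answer: 4

Analysis:
def/use:
  B0: def={k,n,s} ue=∅
  B1: def={e,s} ue=∅
  B2: def={f} ue={e,n}
  B3: def={e} ue={k}
  B4: def={e,k} ue={k}
  B5: def={b,e} ue=∅
  B6: def={e,k} ue={e}
  B7: def={s} ue={n,s}

Backward fixpoint:
  B0 li=∅ lo={k,n,s}
  B1 li={k,n} lo={e,k,n,s}
  B2 li={e,k,n,s} lo={k,n,s}
  B3 li={k,n,s} lo={e,k,n,s}
  B4 li={k,n,s} lo={e,n,s}
  B5 li=∅ lo={e}
  B6 li={e} lo=∅
  B7 li={n,s} lo=∅

Interference:
  b: ∅
  e: {k,n,s}
  f: {k,n,s}
  k: {e,f,n,s}
  n: {e,f,k,s}
  s: {e,f,k,n}

Chromatic number:
  clique {e,k,n,s} ⇒ need ≥ 4
  4-colouring: R0={b,k}  R1={n}  R2={s}  R3={e,f}
  χ = 4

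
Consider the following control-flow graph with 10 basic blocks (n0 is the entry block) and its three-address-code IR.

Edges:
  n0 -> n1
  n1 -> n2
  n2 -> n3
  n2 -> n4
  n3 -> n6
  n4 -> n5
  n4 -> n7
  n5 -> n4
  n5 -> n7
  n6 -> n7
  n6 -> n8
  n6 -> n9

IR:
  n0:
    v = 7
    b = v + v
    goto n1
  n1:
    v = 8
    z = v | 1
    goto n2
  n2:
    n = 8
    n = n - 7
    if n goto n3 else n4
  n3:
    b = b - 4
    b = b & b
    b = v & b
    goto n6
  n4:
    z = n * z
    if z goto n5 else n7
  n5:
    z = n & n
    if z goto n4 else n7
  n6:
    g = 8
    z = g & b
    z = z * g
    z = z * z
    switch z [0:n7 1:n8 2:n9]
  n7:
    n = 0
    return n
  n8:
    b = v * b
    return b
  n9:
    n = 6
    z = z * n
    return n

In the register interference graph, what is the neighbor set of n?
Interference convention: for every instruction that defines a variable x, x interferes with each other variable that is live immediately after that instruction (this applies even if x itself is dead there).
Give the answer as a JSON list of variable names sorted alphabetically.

def/use:
  n0: {b,v} / ∅
  n1: {v,z} / ∅
  n2: {n} / ∅
  n3: {b} / {b,v}
  n4: {z} / {n,z}
  n5: {z} / {n}
  n6: {g,z} / {b}
  n7: {n} / ∅
  n8: {b} / {b,v}
  n9: {n,z} / {z}

Backward fixpoint:
  n0: in=∅ out={b}
  n1: in={b} out={b,v,z}
  n2: in={b,v,z} out={b,n,v,z}
  n3: in={b,v} out={b,v}
  n4: in={n,z} out={n}
  n5: in={n} out={n,z}
  n6: in={b,v} out={b,v,z}
  n7: in=∅ out=∅
  n8: in={b,v} out=∅
  n9: in={z} out=∅

Interfere edges:
  b — {g,n,v,z}
  g — {b,v,z}
  n — {b,v,z}
  v — {b,g,n,z}
  z — {b,g,n,v}

N(n) = ["b", "v", "z"]

Answer: ["b", "v", "z"]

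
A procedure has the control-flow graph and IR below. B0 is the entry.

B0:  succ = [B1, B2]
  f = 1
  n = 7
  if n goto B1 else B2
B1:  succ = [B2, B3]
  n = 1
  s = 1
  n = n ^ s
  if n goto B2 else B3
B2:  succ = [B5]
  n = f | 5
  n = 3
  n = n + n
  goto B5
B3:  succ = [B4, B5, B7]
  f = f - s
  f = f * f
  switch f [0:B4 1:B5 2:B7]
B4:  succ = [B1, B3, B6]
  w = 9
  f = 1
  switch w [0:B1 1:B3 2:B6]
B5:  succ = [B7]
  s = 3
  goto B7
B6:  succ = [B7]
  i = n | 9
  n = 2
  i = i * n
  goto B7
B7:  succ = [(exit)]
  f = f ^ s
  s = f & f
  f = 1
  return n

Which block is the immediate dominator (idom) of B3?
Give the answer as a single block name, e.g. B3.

Answer: B1

Analysis:
idom tree: B1←B0 B2←B0 B3←B1 B4←B3 B5←B0 B6←B4 B7←B0
Dom∩ at merges:
  B1: preds {B0,B4}: {B0} ∩ {B0,B1,B3,B4} = {B0}; idom=B0
  B2: preds {B0,B1}: {B0} ∩ {B0,B1} = {B0}; idom=B0
  B3: preds {B1,B4}: {B0,B1} ∩ {B0,B1,B3,B4} = {B0,B1}; idom=B1
  B5: preds {B2,B3}: {B0,B2} ∩ {B0,B1,B3} = {B0}; idom=B0
  B7: preds {B3,B5,B6}: {B0,B1,B3} ∩ {B0,B5} ∩ {B0,B1,B3,B4,B6} = {B0}; idom=B0

idom(B3) = B1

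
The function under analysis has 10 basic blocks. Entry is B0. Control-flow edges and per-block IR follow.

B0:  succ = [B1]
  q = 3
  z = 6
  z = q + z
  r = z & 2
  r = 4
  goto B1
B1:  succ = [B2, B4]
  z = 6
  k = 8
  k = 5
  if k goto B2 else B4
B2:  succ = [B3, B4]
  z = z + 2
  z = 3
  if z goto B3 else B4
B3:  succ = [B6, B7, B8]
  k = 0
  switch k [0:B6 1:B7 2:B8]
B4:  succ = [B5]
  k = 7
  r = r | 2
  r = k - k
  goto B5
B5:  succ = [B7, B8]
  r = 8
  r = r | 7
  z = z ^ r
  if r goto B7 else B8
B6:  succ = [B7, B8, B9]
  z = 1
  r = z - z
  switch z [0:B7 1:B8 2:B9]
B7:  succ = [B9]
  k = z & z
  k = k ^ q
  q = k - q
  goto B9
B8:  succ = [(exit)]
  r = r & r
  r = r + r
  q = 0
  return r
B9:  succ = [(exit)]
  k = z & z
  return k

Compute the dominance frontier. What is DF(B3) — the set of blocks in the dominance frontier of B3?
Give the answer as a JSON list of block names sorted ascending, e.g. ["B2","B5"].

idom tree: B1←B0 B2←B1 B3←B2 B4←B1 B5←B4 B6←B3 B7←B1 B8←B1 B9←B1
Dom∩ at merges:
  B4: preds {B1,B2}: {B0,B1} ∩ {B0,B1,B2} = {B0,B1}; idom=B1
  B7: preds {B3,B5,B6}: {B0,B1,B2,B3} ∩ {B0,B1,B4,B5} ∩ {B0,B1,B2,B3,B6} = {B0,B1}; idom=B1
  B8: preds {B3,B5,B6}: {B0,B1,B2,B3} ∩ {B0,B1,B4,B5} ∩ {B0,B1,B2,B3,B6} = {B0,B1}; idom=B1
  B9: preds {B6,B7}: {B0,B1,B2,B3,B6} ∩ {B0,B1,B7} = {B0,B1}; idom=B1

DF walk-up:
  join B4 pred B1: · stop@B1
  join B4 pred B2: B2 stop@B1
  join B7 pred B3: B3→B2 stop@B1
  join B7 pred B5: B5→B4 stop@B1
  join B7 pred B6: B6→B3→B2 stop@B1
  join B8 pred B3: B3→B2 stop@B1
  join B8 pred B5: B5→B4 stop@B1
  join B8 pred B6: B6→B3→B2 stop@B1
  join B9 pred B6: B6→B3→B2 stop@B1
  join B9 pred B7: B7 stop@B1
  DF(B0)=∅
  DF(B1)=∅
  DF(B2)={B4,B7,B8,B9}
  DF(B3)={B7,B8,B9}
  DF(B4)={B7,B8}
  DF(B5)={B7,B8}
  DF(B6)={B7,B8,B9}
  DF(B7)={B9}
  DF(B8)=∅
  DF(B9)=∅

DF(B3) = ["B7", "B8", "B9"]

Answer: ["B7", "B8", "B9"]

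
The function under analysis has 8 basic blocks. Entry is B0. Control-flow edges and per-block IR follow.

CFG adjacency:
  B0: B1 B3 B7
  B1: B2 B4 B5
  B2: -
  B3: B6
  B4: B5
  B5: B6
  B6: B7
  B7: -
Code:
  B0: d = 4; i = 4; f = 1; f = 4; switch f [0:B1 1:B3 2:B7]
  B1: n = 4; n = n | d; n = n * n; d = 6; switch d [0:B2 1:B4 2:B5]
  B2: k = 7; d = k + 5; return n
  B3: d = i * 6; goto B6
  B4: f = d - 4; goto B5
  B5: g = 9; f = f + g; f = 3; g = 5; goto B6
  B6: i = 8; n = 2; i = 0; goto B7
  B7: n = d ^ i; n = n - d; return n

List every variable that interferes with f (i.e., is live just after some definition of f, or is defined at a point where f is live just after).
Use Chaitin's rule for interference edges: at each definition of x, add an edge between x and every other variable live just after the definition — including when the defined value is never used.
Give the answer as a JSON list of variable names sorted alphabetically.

Answer: ["d", "g", "i", "n"]

Analysis:
Block summaries:
  B0 def {d,f,i} use ∅
  B1 def {d,n} use {d}
  B2 def {d,k} use {n}
  B3 def {d} use {i}
  B4 def {f} use {d}
  B5 def {f,g} use {f}
  B6 def {i,n} use ∅
  B7 def {n} use {d,i}

Live sets:
  live B0: ∅→{d,f,i}
  live B1: {d,f}→{d,f,n}
  live B2: {n}→∅
  live B3: {i}→{d}
  live B4: {d}→{d,f}
  live B5: {d,f}→{d}
  live B6: {d}→{d,i}
  live B7: {d,i}→∅

Conflict graph:
  d↔{f,g,i,n}
  f↔{d,g,i,n}
  g↔{d,f}
  i↔{d,f}
  k↔{n}
  n↔{d,f,k}

N(f) = ["d", "g", "i", "n"]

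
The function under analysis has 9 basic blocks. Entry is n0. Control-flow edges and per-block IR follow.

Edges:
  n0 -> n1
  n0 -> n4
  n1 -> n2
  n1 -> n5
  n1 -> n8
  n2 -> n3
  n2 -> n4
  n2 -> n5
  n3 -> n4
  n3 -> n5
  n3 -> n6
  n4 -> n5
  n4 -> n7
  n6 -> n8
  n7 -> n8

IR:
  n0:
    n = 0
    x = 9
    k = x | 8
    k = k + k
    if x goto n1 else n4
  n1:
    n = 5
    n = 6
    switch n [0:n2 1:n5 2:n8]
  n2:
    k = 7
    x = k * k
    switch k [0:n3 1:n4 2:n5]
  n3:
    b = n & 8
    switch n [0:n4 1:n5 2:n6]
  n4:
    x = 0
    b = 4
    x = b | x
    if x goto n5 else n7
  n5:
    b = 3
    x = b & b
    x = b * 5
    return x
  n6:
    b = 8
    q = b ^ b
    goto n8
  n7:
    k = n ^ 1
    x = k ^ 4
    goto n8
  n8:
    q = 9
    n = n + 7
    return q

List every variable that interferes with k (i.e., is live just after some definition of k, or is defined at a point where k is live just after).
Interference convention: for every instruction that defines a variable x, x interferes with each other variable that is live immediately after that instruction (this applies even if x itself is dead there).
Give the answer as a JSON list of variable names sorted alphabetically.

Answer: ["n", "x"]

Analysis:
Block summaries:
  n0: def={k,n,x} ue=∅
  n1: def={n} ue=∅
  n2: def={k,x} ue=∅
  n3: def={b} ue={n}
  n4: def={b,x} ue=∅
  n5: def={b,x} ue=∅
  n6: def={b,q} ue=∅
  n7: def={k,x} ue={n}
  n8: def={n,q} ue={n}

Backward fixpoint:
  n0: in=∅ out={n}
  n1: in=∅ out={n}
  n2: in={n} out={n}
  n3: in={n} out={n}
  n4: in={n} out={n}
  n5: in=∅ out=∅
  n6: in={n} out={n}
  n7: in={n} out={n}
  n8: in={n} out=∅

Interference:
  b↔{n,x}
  k↔{n,x}
  n↔{b,k,q,x}
  q↔{n}
  x↔{b,k,n}

N(k) = ["n", "x"]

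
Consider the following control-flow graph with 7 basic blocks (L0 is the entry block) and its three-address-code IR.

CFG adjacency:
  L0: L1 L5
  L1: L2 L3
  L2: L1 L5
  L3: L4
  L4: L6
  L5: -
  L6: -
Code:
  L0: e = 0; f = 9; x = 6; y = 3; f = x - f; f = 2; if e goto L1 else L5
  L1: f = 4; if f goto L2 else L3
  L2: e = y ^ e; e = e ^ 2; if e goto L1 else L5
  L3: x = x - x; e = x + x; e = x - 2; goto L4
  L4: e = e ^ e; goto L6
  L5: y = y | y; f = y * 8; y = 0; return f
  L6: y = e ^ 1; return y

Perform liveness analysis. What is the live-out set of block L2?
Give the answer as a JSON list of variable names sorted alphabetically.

def/use:
  L0: def={e,f,x,y} ue=∅
  L1: def={f} ue=∅
  L2: def={e} ue={e,y}
  L3: def={e,x} ue={x}
  L4: def={e} ue={e}
  L5: def={f,y} ue={y}
  L6: def={y} ue={e}

Live sets:
  L0: in=∅ out={e,x,y}
  L1: in={e,x,y} out={e,x,y}
  L2: in={e,x,y} out={e,x,y}
  L3: in={x} out={e}
  L4: in={e} out={e}
  L5: in={y} out=∅
  L6: in={e} out=∅

live-out(L2) = ["e", "x", "y"]

Answer: ["e", "x", "y"]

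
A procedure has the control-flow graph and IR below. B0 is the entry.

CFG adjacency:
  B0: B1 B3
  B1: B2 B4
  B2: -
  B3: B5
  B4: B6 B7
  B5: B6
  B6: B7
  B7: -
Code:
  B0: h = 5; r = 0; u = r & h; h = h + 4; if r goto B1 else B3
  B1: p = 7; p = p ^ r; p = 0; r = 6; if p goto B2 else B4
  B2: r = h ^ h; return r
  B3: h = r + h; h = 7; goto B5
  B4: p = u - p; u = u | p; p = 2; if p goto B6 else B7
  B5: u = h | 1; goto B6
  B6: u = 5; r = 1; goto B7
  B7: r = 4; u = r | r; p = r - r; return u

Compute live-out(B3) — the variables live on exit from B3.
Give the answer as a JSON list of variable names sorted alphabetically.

Answer: ["h"]

Working:
Per-block:
  B0 def {h,r,u} use ∅
  B1 def {p,r} use {r}
  B2 def {r} use {h}
  B3 def {h} use {h,r}
  B4 def {p,u} use {p,u}
  B5 def {u} use {h}
  B6 def {r,u} use ∅
  B7 def {p,r,u} use ∅

Backward fixpoint:
  B0 li=∅ lo={h,r,u}
  B1 li={h,r,u} lo={h,p,u}
  B2 li={h} lo=∅
  B3 li={h,r} lo={h}
  B4 li={p,u} lo=∅
  B5 li={h} lo=∅
  B6 li=∅ lo=∅
  B7 li=∅ lo=∅

live-out(B3) = ["h"]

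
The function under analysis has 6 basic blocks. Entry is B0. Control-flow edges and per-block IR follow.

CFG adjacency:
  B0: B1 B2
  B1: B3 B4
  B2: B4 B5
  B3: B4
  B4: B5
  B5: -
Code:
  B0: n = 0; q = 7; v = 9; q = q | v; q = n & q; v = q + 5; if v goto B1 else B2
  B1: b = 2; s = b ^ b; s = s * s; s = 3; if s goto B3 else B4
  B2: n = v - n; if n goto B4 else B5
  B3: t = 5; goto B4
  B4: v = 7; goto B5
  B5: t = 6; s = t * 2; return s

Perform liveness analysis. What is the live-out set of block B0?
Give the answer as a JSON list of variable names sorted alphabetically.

Block summaries:
  B0 def {n,q,v} use ∅
  B1 def {b,s} use ∅
  B2 def {n} use {n,v}
  B3 def {t} use ∅
  B4 def {v} use ∅
  B5 def {s,t} use ∅

Backward fixpoint:
  B0 li=∅ lo={n,v}
  B1 li=∅ lo=∅
  B2 li={n,v} lo=∅
  B3 li=∅ lo=∅
  B4 li=∅ lo=∅
  B5 li=∅ lo=∅

live-out(B0) = ["n", "v"]

Answer: ["n", "v"]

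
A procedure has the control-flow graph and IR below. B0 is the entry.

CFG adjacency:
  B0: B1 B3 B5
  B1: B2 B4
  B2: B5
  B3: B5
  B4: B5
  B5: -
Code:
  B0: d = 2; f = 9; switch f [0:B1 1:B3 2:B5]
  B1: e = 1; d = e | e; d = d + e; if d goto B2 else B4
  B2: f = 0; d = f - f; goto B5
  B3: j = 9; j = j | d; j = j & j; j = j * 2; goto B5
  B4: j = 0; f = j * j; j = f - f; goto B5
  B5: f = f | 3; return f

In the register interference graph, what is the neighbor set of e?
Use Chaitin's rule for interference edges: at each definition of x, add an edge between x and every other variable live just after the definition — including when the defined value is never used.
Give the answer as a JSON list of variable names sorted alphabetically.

Block summaries:
  B0: {d,f} / ∅
  B1: {d,e} / ∅
  B2: {d,f} / ∅
  B3: {j} / {d}
  B4: {f,j} / ∅
  B5: {f} / {f}

Liveness:
  B0: in=∅ out={d,f}
  B1: in=∅ out=∅
  B2: in=∅ out={f}
  B3: in={d,f} out={f}
  B4: in=∅ out={f}
  B5: in={f} out=∅

Interference:
  d↔{e,f,j}
  e↔{d}
  f↔{d,j}
  j↔{d,f}

N(e) = ["d"]

Answer: ["d"]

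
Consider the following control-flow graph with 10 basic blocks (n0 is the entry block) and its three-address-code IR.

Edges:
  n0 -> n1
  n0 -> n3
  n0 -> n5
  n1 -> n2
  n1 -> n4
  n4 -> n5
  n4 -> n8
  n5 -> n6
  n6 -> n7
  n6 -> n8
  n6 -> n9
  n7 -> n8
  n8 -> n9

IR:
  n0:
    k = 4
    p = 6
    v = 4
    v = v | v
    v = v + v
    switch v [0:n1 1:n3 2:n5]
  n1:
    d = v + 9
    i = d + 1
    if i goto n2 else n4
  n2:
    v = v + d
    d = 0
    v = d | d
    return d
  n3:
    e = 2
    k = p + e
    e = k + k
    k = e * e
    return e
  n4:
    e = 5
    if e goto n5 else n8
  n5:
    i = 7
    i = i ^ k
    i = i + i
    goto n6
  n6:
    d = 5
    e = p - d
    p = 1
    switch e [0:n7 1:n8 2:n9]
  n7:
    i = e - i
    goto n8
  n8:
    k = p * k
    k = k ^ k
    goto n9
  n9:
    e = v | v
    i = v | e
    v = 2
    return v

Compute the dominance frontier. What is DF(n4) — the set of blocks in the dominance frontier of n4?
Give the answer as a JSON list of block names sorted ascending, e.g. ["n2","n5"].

idom tree: n1←n0 n2←n1 n3←n0 n4←n1 n5←n0 n6←n5 n7←n6 n8←n0 n9←n0
Join-block Dom:
  n5: preds {n0,n4}: {n0} ∩ {n0,n1,n4} = {n0}; idom=n0
  n8: preds {n4,n6,n7}: {n0,n1,n4} ∩ {n0,n5,n6} ∩ {n0,n5,n6,n7} = {n0}; idom=n0
  n9: preds {n6,n8}: {n0,n5,n6} ∩ {n0,n8} = {n0}; idom=n0

DF walk-up:
  n5←n0: walk · to n0
  n5←n4: walk n4→n1 to n0
  n8←n4: walk n4→n1 to n0
  n8←n6: walk n6→n5 to n0
  n8←n7: walk n7→n6→n5 to n0
  n9←n6: walk n6→n5 to n0
  n9←n8: walk n8 to n0
  n0: DF=∅
  n1: DF={n5,n8}
  n2: DF=∅
  n3: DF=∅
  n4: DF={n5,n8}
  n5: DF={n8,n9}
  n6: DF={n8,n9}
  n7: DF={n8}
  n8: DF={n9}
  n9: DF=∅

DF(n4) = ["n5", "n8"]

Answer: ["n5", "n8"]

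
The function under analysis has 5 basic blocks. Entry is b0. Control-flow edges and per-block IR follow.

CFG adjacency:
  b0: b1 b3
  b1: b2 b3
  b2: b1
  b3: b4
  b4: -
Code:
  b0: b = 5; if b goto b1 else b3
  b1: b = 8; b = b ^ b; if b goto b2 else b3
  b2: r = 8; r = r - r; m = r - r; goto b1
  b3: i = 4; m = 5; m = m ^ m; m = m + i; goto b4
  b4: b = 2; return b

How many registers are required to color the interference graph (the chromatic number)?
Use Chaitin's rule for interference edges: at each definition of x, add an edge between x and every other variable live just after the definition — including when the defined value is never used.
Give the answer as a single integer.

Per-block:
  b0: def={b} ue=∅
  b1: def={b} ue=∅
  b2: def={m,r} ue=∅
  b3: def={i,m} ue=∅
  b4: def={b} ue=∅

Backward fixpoint:
  live b0: ∅→∅
  live b1: ∅→∅
  live b2: ∅→∅
  live b3: ∅→∅
  live b4: ∅→∅

Interfere edges:
  b: ∅
  i: {m}
  m: {i}
  r: ∅

Chromatic number:
  {i,m} pairwise interfere (2-clique) ⇒ χ ≥ 2
  assign b→r0 i→r0 m→r1 r→r0 — no edge inside a register ⇒ χ ≤ 2
  χ = 2

Answer: 2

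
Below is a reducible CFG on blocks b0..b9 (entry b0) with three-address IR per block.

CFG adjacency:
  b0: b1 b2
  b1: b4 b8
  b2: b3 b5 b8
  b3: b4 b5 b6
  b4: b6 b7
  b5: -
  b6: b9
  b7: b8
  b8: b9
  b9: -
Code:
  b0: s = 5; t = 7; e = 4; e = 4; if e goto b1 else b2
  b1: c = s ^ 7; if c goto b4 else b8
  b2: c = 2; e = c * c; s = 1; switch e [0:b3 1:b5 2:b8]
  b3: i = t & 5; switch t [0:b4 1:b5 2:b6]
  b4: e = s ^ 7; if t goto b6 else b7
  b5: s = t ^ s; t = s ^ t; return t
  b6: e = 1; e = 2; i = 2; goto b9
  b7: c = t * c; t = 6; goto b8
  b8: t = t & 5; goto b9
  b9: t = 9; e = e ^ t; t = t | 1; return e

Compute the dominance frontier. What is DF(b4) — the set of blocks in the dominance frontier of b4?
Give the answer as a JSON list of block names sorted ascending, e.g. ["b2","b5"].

Answer: ["b6", "b8"]

Analysis:
idom tree: b1←b0 b2←b0 b3←b2 b4←b0 b5←b2 b6←b0 b7←b4 b8←b0 b9←b0
Dom∩ at merges:
  b4: preds {b1,b3}: {b0,b1} ∩ {b0,b2,b3} = {b0}; idom=b0
  b5: preds {b2,b3}: {b0,b2} ∩ {b0,b2,b3} = {b0,b2}; idom=b2
  b6: preds {b3,b4}: {b0,b2,b3} ∩ {b0,b4} = {b0}; idom=b0
  b8: preds {b1,b2,b7}: {b0,b1} ∩ {b0,b2} ∩ {b0,b4,b7} = {b0}; idom=b0
  b9: preds {b6,b8}: {b0,b6} ∩ {b0,b8} = {b0}; idom=b0

DF walk-up:
  join b4 pred b1: b1 stop@b0
  join b4 pred b3: b3→b2 stop@b0
  join b5 pred b2: · stop@b2
  join b5 pred b3: b3 stop@b2
  join b6 pred b3: b3→b2 stop@b0
  join b6 pred b4: b4 stop@b0
  join b8 pred b1: b1 stop@b0
  join b8 pred b2: b2 stop@b0
  join b8 pred b7: b7→b4 stop@b0
  join b9 pred b6: b6 stop@b0
  join b9 pred b8: b8 stop@b0
  b0 → ∅
  b1 → {b4,b8}
  b2 → {b4,b6,b8}
  b3 → {b4,b5,b6}
  b4 → {b6,b8}
  b5 → ∅
  b6 → {b9}
  b7 → {b8}
  b8 → {b9}
  b9 → ∅

DF(b4) = ["b6", "b8"]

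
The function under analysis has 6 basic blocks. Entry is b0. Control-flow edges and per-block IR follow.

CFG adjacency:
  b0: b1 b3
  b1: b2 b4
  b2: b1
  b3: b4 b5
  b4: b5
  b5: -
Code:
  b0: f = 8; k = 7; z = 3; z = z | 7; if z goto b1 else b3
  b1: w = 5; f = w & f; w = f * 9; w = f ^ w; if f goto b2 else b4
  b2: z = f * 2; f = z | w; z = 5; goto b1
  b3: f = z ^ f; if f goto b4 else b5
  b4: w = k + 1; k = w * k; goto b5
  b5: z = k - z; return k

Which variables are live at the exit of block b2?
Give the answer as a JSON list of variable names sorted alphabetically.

Answer: ["f", "k", "z"]

Analysis:
Block summaries:
  b0: {f,k,z} / ∅
  b1: {f,w} / {f}
  b2: {f,z} / {f,w}
  b3: {f} / {f,z}
  b4: {k,w} / {k}
  b5: {z} / {k,z}

Liveness:
  b0 li=∅ lo={f,k,z}
  b1 li={f,k,z} lo={f,k,w,z}
  b2 li={f,k,w} lo={f,k,z}
  b3 li={f,k,z} lo={k,z}
  b4 li={k,z} lo={k,z}
  b5 li={k,z} lo=∅

live-out(b2) = ["f", "k", "z"]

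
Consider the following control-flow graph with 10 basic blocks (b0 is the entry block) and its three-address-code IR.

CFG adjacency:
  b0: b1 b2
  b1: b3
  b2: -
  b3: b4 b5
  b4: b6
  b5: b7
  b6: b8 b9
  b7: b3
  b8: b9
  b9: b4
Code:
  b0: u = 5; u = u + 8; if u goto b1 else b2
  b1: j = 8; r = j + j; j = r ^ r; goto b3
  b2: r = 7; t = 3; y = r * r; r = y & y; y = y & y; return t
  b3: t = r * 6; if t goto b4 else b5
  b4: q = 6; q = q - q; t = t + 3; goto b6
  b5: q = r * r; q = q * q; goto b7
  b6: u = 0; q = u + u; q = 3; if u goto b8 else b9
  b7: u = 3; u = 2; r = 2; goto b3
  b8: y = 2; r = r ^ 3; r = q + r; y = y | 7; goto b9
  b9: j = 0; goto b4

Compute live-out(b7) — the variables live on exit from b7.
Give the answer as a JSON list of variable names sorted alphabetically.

Answer: ["r"]

Analysis:
Block summaries:
  b0: def={u} ue=∅
  b1: def={j,r} ue=∅
  b2: def={r,t,y} ue=∅
  b3: def={t} ue={r}
  b4: def={q,t} ue={t}
  b5: def={q} ue={r}
  b6: def={q,u} ue=∅
  b7: def={r,u} ue=∅
  b8: def={r,y} ue={q,r}
  b9: def={j} ue=∅

Liveness:
  b0 li=∅ lo=∅
  b1 li=∅ lo={r}
  b2 li=∅ lo=∅
  b3 li={r} lo={r,t}
  b4 li={r,t} lo={r,t}
  b5 li={r} lo=∅
  b6 li={r,t} lo={q,r,t}
  b7 li=∅ lo={r}
  b8 li={q,r,t} lo={r,t}
  b9 li={r,t} lo={r,t}

live-out(b7) = ["r"]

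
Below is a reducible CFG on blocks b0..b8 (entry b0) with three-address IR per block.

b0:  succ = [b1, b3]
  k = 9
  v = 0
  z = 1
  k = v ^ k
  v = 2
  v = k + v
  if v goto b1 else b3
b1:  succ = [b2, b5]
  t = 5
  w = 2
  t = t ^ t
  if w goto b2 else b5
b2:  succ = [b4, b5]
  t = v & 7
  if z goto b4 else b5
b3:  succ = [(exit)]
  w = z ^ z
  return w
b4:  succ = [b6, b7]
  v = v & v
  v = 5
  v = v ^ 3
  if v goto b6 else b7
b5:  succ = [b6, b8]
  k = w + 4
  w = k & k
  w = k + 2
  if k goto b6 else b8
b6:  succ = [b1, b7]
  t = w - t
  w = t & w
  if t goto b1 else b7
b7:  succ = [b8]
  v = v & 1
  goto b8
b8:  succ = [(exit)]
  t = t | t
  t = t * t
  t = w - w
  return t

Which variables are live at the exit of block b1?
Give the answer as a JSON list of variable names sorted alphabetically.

Answer: ["t", "v", "w", "z"]

Derivation:
Block summaries:
  b0: {k,v,z} / ∅
  b1: {t,w} / ∅
  b2: {t} / {v,z}
  b3: {w} / {z}
  b4: {v} / {v}
  b5: {k,w} / {w}
  b6: {t,w} / {t,w}
  b7: {v} / {v}
  b8: {t} / {t,w}

Liveness:
  b0: in=∅ out={v,z}
  b1: in={v,z} out={t,v,w,z}
  b2: in={v,w,z} out={t,v,w,z}
  b3: in={z} out=∅
  b4: in={t,v,w,z} out={t,v,w,z}
  b5: in={t,v,w,z} out={t,v,w,z}
  b6: in={t,v,w,z} out={t,v,w,z}
  b7: in={t,v,w} out={t,w}
  b8: in={t,w} out=∅

live-out(b1) = ["t", "v", "w", "z"]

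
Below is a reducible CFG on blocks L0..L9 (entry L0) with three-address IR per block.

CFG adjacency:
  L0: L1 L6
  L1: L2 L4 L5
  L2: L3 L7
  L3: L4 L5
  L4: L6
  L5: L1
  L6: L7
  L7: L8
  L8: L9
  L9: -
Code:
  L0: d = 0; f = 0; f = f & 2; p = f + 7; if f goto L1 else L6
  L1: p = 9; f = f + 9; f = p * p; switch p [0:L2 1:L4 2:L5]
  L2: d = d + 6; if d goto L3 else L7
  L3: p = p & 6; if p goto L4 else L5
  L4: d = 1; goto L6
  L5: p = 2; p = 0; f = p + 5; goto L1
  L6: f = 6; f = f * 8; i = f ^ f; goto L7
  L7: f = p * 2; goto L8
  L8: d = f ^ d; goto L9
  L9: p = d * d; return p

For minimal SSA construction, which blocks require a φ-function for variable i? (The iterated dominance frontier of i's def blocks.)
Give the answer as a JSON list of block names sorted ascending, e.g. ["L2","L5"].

Answer: ["L7"]

Derivation:
idom tree: L1←L0 L2←L1 L3←L2 L4←L1 L5←L1 L6←L0 L7←L0 L8←L7 L9←L8
Join-block Dom:
  L1: preds {L0,L5}: {L0} ∩ {L0,L1,L5} = {L0}; idom=L0
  L4: preds {L1,L3}: {L0,L1} ∩ {L0,L1,L2,L3} = {L0,L1}; idom=L1
  L5: preds {L1,L3}: {L0,L1} ∩ {L0,L1,L2,L3} = {L0,L1}; idom=L1
  L6: preds {L0,L4}: {L0} ∩ {L0,L1,L4} = {L0}; idom=L0
  L7: preds {L2,L6}: {L0,L1,L2} ∩ {L0,L6} = {L0}; idom=L0

DF derivation:
  join L1 pred L0: · stop@L0
  join L1 pred L5: L5→L1 stop@L0
  join L4 pred L1: · stop@L1
  join L4 pred L3: L3→L2 stop@L1
  join L5 pred L1: · stop@L1
  join L5 pred L3: L3→L2 stop@L1
  join L6 pred L0: · stop@L0
  join L6 pred L4: L4→L1 stop@L0
  join L7 pred L2: L2→L1 stop@L0
  join L7 pred L6: L6 stop@L0
  L0 → ∅
  L1 → {L1,L6,L7}
  L2 → {L4,L5,L7}
  L3 → {L4,L5}
  L4 → {L6}
  L5 → {L1}
  L6 → {L7}
  L7 → ∅
  L8 → ∅
  L9 → ∅

φ for i: defs {L6}
  DF⁺ = {L7}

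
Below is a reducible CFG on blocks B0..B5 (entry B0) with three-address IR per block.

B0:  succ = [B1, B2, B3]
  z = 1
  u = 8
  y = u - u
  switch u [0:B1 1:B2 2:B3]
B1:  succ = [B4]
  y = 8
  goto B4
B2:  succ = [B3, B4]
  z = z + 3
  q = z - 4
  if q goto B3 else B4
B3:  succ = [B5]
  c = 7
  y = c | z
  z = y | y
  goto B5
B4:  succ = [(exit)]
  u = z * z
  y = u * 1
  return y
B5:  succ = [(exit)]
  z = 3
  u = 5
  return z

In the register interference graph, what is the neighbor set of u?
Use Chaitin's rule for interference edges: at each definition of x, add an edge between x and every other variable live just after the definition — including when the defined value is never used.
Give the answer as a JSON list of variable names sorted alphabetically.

Answer: ["y", "z"]

Derivation:
def/use:
  B0: {u,y,z} / ∅
  B1: {y} / ∅
  B2: {q,z} / {z}
  B3: {c,y,z} / {z}
  B4: {u,y} / {z}
  B5: {u,z} / ∅

Liveness:
  live B0: ∅→{z}
  live B1: {z}→{z}
  live B2: {z}→{z}
  live B3: {z}→∅
  live B4: {z}→∅
  live B5: ∅→∅

Interfere edges:
  c↔{z}
  q↔{z}
  u↔{y,z}
  y↔{u,z}
  z↔{c,q,u,y}

N(u) = ["y", "z"]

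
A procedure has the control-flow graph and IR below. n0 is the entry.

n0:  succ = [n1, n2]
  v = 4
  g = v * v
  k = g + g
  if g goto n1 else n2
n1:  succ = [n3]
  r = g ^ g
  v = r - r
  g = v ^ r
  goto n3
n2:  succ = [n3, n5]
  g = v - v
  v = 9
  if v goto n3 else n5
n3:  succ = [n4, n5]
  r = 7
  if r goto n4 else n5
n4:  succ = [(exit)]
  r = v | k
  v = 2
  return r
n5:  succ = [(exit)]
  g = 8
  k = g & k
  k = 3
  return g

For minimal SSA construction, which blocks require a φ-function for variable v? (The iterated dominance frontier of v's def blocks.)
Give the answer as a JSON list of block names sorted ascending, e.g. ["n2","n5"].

Answer: ["n3", "n5"]

Working:
idom tree: n1←n0 n2←n0 n3←n0 n4←n3 n5←n0
Dom∩ at merges:
  n3: preds {n1,n2}: {n0,n1} ∩ {n0,n2} = {n0}; idom=n0
  n5: preds {n2,n3}: {n0,n2} ∩ {n0,n3} = {n0}; idom=n0

Frontier:
  n3←n1: walk n1 to n0
  n3←n2: walk n2 to n0
  n5←n2: walk n2 to n0
  n5←n3: walk n3 to n0
  n0: DF=∅
  n1: DF={n3}
  n2: DF={n3,n5}
  n3: DF={n5}
  n4: DF=∅
  n5: DF=∅

φ for v: defs {n0,n1,n2,n4}
  DF⁺ = {n3,n5}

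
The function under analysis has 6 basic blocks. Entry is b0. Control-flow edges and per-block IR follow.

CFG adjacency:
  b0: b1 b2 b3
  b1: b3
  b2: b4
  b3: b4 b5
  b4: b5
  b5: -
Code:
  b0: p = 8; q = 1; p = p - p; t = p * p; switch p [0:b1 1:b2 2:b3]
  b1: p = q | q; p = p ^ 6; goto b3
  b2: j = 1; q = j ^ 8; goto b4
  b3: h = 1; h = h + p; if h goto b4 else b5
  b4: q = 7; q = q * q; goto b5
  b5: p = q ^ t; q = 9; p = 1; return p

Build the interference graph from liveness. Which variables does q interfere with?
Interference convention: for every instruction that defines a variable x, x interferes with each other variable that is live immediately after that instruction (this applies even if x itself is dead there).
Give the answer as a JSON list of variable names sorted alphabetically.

Answer: ["h", "p", "t"]

Derivation:
Per-block:
  b0: def={p,q,t} ue=∅
  b1: def={p} ue={q}
  b2: def={j,q} ue=∅
  b3: def={h} ue={p}
  b4: def={q} ue=∅
  b5: def={p,q} ue={q,t}

Live sets:
  b0 li=∅ lo={p,q,t}
  b1 li={q,t} lo={p,q,t}
  b2 li={t} lo={t}
  b3 li={p,q,t} lo={q,t}
  b4 li={t} lo={q,t}
  b5 li={q,t} lo=∅

Interference:
  h — {p,q,t}
  j — {t}
  p — {h,q,t}
  q — {h,p,t}
  t — {h,j,p,q}

N(q) = ["h", "p", "t"]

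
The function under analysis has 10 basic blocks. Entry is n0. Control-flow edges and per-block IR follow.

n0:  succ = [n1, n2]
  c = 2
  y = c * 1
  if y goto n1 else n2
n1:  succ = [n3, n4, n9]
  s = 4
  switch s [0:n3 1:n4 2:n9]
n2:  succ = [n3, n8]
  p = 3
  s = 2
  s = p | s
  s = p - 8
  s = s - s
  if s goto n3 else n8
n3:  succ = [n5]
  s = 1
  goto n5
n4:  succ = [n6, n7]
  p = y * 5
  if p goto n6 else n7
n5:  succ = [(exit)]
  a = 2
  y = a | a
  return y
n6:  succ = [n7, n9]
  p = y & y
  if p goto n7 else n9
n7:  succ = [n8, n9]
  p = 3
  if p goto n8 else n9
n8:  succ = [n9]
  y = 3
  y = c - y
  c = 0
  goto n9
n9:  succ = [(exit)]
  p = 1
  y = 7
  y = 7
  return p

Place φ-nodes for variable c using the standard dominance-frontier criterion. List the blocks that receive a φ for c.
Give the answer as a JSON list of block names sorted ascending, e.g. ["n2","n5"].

idom tree: n1←n0 n2←n0 n3←n0 n4←n1 n5←n3 n6←n4 n7←n4 n8←n0 n9←n0
Join-block Dom:
  n3: preds {n1,n2}: {n0,n1} ∩ {n0,n2} = {n0}; idom=n0
  n7: preds {n4,n6}: {n0,n1,n4} ∩ {n0,n1,n4,n6} = {n0,n1,n4}; idom=n4
  n8: preds {n2,n7}: {n0,n2} ∩ {n0,n1,n4,n7} = {n0}; idom=n0
  n9: preds {n1,n6,n7,n8}: {n0,n1} ∩ {n0,n1,n4,n6} ∩ {n0,n1,n4,n7} ∩ {n0,n8} = {n0}; idom=n0

Frontier:
  join n3 pred n1: n1 stop@n0
  join n3 pred n2: n2 stop@n0
  join n7 pred n4: · stop@n4
  join n7 pred n6: n6 stop@n4
  join n8 pred n2: n2 stop@n0
  join n8 pred n7: n7→n4→n1 stop@n0
  join n9 pred n1: n1 stop@n0
  join n9 pred n6: n6→n4→n1 stop@n0
  join n9 pred n7: n7→n4→n1 stop@n0
  join n9 pred n8: n8 stop@n0
  n0: DF=∅
  n1: DF={n3,n8,n9}
  n2: DF={n3,n8}
  n3: DF=∅
  n4: DF={n8,n9}
  n5: DF=∅
  n6: DF={n7,n9}
  n7: DF={n8,n9}
  n8: DF={n9}
  n9: DF=∅

φ for c: defs {n0,n8}
  DF⁺ = {n9}

Answer: ["n9"]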